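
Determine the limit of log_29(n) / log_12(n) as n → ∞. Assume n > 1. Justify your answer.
lim = ln(12) / ln(29) = log_29(12)

Change of base: log_29(n) = ln n / ln 29 and log_12(n) = ln n / ln 12. The ratio is (ln n / ln 29) · (ln 12 / ln n) = ln 12 / ln 29, a constant independent of n. So the limit is ln 12 / ln 29 = log_29(12).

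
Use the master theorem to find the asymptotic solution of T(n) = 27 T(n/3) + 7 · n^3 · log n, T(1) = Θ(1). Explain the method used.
T(n) = Θ(n^3 · (log n)^2)

Here log_3 27 = 3 and f(n) = 7 · n^3 · log n = Θ(n^(log_3 27) · (log n)^1). This is the extended Case 2 of the master theorem (f matches the critical exponent up to log factors), giving T(n) = Θ(n^(log_3 27) · (log n)^(1+1)) = Θ(n^3 · (log n)^2).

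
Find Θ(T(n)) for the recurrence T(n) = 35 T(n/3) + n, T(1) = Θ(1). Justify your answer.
T(n) = Θ(n^(log_3 35))

Master theorem: compare f(n) = n to n^(log_3 35) where log_3 35 ≈ 3.236. Since 1 < log_3 35, we have f(n) = O(n^(log_3 35 − ε)) for some ε > 0 — Case 1. Hence T(n) = Θ(n^(log_3 35)).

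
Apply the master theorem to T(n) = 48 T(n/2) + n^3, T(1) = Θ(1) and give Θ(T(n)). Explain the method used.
T(n) = Θ(n^(log_2 48))

Master theorem: compare f(n) = n^3 to n^(log_2 48) where log_2 48 ≈ 5.585. Since 3 < log_2 48, we have f(n) = O(n^(log_2 48 − ε)) for some ε > 0 — Case 1. Hence T(n) = Θ(n^(log_2 48)).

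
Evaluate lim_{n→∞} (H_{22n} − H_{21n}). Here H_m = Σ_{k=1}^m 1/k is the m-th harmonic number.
lim = ln(22/21)

Euler-Maclaurin gives H_m = ln m + γ + 1/(2m) + O(1/m^2). The γ and O(1/m) terms cancel in the difference:
  H_{22n} − H_{21n} = ln(22n) − ln(21n) + O(1/n) = ln(22/21) + O(1/n).
Hence the limit is ln(22/21).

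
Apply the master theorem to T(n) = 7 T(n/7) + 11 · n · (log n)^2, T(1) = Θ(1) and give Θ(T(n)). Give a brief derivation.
T(n) = Θ(n · (log n)^3)

Here log_7 7 = 1 and f(n) = 11 · n · (log n)^2 = Θ(n^(log_7 7) · (log n)^2). This is the extended Case 2 of the master theorem (f matches the critical exponent up to log factors), giving T(n) = Θ(n^(log_7 7) · (log n)^(2+1)) = Θ(n · (log n)^3).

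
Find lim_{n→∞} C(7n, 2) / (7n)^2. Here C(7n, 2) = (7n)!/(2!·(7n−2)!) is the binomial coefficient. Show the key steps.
lim = 1/2! = 1/2

With N = 7n → ∞: C(N, 2) / N^2 = [N(N−1)…(N−1)] / (2! · N^2) = (1/2!) · 1 · (1 − 1/(7n)). Each factor → 1 as N → ∞, so the limit is 1/2! = 1/2.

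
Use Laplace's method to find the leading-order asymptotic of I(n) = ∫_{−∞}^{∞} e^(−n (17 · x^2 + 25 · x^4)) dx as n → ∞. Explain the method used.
I(n) ~ sqrt(π/(17n))

φ(x) = 17 · x^2 + 25 · x^4 has its unique global minimum at x* = 0 (since φ'(x) = 34x + 100x^3 = 0 only at x = 0 for real x with both coefficients positive, and φ → ∞ as |x| → ∞). At x* = 0, φ(0) = 0 and φ''(0) = 34. Laplace's method then gives
  I(n) ~ sqrt(2π / (n · φ''(0))) · e^(−n φ(0)) = sqrt(2π / (34n)) = sqrt(π/(17n)).
The 25 · x^4 term contributes only at subleading order (an O(1/n) relative correction).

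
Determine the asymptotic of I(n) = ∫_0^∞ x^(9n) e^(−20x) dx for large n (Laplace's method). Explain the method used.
I(n) ~ (sqrt(2π·9n) / 20) · (9n/(20e))^(9n)

Write the integrand as exp(9n ln x − 20x) and set f(x) = 9n ln x − 20x. Then f'(x) = 9n/x − 20 = 0 at x* = 9n/20, and f''(x*) = −9n/x*^2 = −20^2/(9n). Laplace's method (interior maximum) gives
  I(n) ~ e^(f(x*)) · sqrt(2π / |f''(x*)|)
        = exp(9n ln(9n/20) − 9n) · sqrt(2π · 9n / 20^2)
        = (9n/20)^(9n) e^(−9n) · sqrt(2π·9n) / 20
        = (sqrt(2π·9n) / 20) · (9n/(20e))^(9n).
This matches Γ(9n+1)/20^(9n+1) with Stirling applied to Γ.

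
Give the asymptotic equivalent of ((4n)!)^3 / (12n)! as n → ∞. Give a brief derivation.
((4n)!)^3/(12n)! ~ ((2π·4n)^(2/2) / sqrt(3)) · 3^(−3·4n)  →  0

Write N = 4n. Stirling: N! ~ sqrt(2π N)(N/e)^N and (3N)! ~ sqrt(2π·3N)·(3N/e)^(3N).
  (N!)^3/(3N)! ~ (2π N)^(3/2) (N/e)^(3N) / [sqrt(2π·3N) (3N/e)^(3N)]
     = (2π N)^(3/2) / sqrt(2π·3N) · (N/(3N))^(3N)
     = (2π N)^((3−1)/2) / sqrt(3) · 3^(−3N).
Since 3^3 > 1, the factor 3^(−3N) decays exponentially, so the ratio → 0. Substituting N = 4n gives the stated form.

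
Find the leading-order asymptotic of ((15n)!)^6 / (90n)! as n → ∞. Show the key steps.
((15n)!)^6/(90n)! ~ ((2π·15n)^(5/2) / sqrt(6)) · 6^(−6·15n)  →  0

Write N = 15n. Stirling: N! ~ sqrt(2π N)(N/e)^N and (6N)! ~ sqrt(2π·6N)·(6N/e)^(6N).
  (N!)^6/(6N)! ~ (2π N)^(6/2) (N/e)^(6N) / [sqrt(2π·6N) (6N/e)^(6N)]
     = (2π N)^(6/2) / sqrt(2π·6N) · (N/(6N))^(6N)
     = (2π N)^((6−1)/2) / sqrt(6) · 6^(−6N).
Since 6^6 > 1, the factor 6^(−6N) decays exponentially, so the ratio → 0. Substituting N = 15n gives the stated form.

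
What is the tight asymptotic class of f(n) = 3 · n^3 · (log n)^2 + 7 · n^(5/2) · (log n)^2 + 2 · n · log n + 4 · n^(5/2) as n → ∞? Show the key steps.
f(n) ∈ Θ(n^3 · (log n)^2)

Compare the terms by growth order. For large n, n^a · (log n)^b dominates n^a' · (log n)^b' iff a > a', or (a = a' and b > b'). Ranking the 4 terms shows the dominant one is 3 · n^3 · (log n)^2. Hence f(n) ∈ Θ(n^3 · (log n)^2).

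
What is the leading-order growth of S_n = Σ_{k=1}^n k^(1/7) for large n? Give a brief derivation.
S_n ~ (7/8) · n^(8/7)

Integral comparison: Σ_{k=1}^n k^(1/7) = ∫_0^n x^(1/7) dx + O(n^(1/7)). The integral is n^(1 + 1/7) / (1 + 1/7) = n^((1+7)/7) / ((1+7)/7) = (7/8) · n^(8/7).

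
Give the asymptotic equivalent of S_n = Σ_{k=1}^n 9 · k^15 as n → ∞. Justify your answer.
S_n ~ 9 · n^16 / 16

By integral comparison (Euler-Maclaurin), Σ_{k=1}^n 9 · k^15 = 9 · ∫_0^n x^15 dx + O(n^15) = 9 · n^16/16 + O(n^15). (Equivalently, Faulhaber's formula gives the same leading term.)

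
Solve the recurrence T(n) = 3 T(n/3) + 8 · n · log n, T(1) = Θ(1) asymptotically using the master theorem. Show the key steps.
T(n) = Θ(n · (log n)^2)

Here log_3 3 = 1 and f(n) = 8 · n · log n = Θ(n^(log_3 3) · (log n)^1). This is the extended Case 2 of the master theorem (f matches the critical exponent up to log factors), giving T(n) = Θ(n^(log_3 3) · (log n)^(1+1)) = Θ(n · (log n)^2).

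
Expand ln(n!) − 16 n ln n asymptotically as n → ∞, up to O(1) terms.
ln(n!) − 16 n ln n = −15 n ln n − n + (1/2) ln(2π n) + O(1/n)

Stirling: ln((n)!) = n ln(n) − n + (1/2) ln(2π·n) + O(1/n).
Here n ln(n) = n ln n.
Subtract 16n ln n: leading term is (1 − 16) n ln n = −15 n ln n. The next term is −n. Then the (1/2) ln(2π·n) correction.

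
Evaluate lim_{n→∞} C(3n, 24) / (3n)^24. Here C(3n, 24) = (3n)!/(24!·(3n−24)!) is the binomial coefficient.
lim = 1/24! = 1/620448401733239439360000

With N = 3n → ∞: C(N, 24) / N^24 = [N(N−1)…(N−23)] / (24! · N^24) = (1/24!) · 1 · (1 − 1/(3n)) · … · (1 − 23/(3n)). Each factor → 1 as N → ∞, so the limit is 1/24! = 1/620448401733239439360000.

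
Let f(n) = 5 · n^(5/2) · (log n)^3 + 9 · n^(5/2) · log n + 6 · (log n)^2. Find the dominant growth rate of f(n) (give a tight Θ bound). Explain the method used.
f(n) ∈ Θ(n^(5/2) · (log n)^3)

Compare the terms by growth order. For large n, n^a · (log n)^b dominates n^a' · (log n)^b' iff a > a', or (a = a' and b > b'). Ranking the 3 terms shows the dominant one is 5 · n^(5/2) · (log n)^3. Hence f(n) ∈ Θ(n^(5/2) · (log n)^3).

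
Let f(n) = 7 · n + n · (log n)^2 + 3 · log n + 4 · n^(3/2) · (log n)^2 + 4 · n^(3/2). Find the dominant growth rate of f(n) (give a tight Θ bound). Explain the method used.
f(n) ∈ Θ(n^(3/2) · (log n)^2)

Compare the terms by growth order. For large n, n^a · (log n)^b dominates n^a' · (log n)^b' iff a > a', or (a = a' and b > b'). Ranking the 5 terms shows the dominant one is 4 · n^(3/2) · (log n)^2. Hence f(n) ∈ Θ(n^(3/2) · (log n)^2).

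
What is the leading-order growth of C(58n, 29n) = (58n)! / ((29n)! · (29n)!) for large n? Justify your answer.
C(58n, 29n) ~ (4)^(29n) · sqrt(1/(π·29n))

Write N = 29n. Apply Stirling to each factorial:
  (2N)! ~ sqrt(2π·2N) · (2N/e)^(2N),
  N! ~ sqrt(2π N) · (N/e)^N,
  (1N)! ~ sqrt(2π·1N) · (1N/e)^(1N).
The exponential factors combine to (2N)^(2N) / (N^N · (1N)^(1N)) = 2^(2N)/1^(1N) = (2^2/1^1)^N = (4)^N.
The square-root prefactors combine to sqrt(2π·2N) / (sqrt(2π N)·sqrt(2π·1N)) = sqrt(2 / (2π·1·N)) = sqrt(1/(π·29n)).
Substituting N = 29n: C(58n, 29n) ~ (4)^(29n) · sqrt(1/(π·29n)).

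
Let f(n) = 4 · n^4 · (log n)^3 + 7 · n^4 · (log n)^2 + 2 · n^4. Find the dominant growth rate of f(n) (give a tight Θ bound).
f(n) ∈ Θ(n^4 · (log n)^3)

Compare the terms by growth order. For large n, n^a · (log n)^b dominates n^a' · (log n)^b' iff a > a', or (a = a' and b > b'). Ranking the 3 terms shows the dominant one is 4 · n^4 · (log n)^3. Hence f(n) ∈ Θ(n^4 · (log n)^3).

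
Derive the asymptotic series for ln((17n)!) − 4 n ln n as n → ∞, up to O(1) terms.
ln((17n)!) − 4 n ln n = 13 n ln n + 17(ln 17 − 1) n + (1/2) ln(2π·17n) + O(1/n)

Stirling: ln((17n)!) = 17n ln(17n) − 17n + (1/2) ln(2π·17n) + O(1/n).
Expand 17n ln(17n) = 17n (ln n + ln 17) = 17n ln n + 17n ln 17.
Subtract 4n ln n: leading term is (17 − 4) n ln n = 13 n ln n. The next term is 17n ln 17 − 17n = 17(ln 17 − 1) n. Then the (1/2) ln(2π·17n) correction.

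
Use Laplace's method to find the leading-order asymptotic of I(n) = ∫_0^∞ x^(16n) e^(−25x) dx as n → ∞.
I(n) ~ (sqrt(2π·16n) / 25) · (16n/(25e))^(16n)

Write the integrand as exp(16n ln x − 25x) and set f(x) = 16n ln x − 25x. Then f'(x) = 16n/x − 25 = 0 at x* = 16n/25, and f''(x*) = −16n/x*^2 = −25^2/(16n). Laplace's method (interior maximum) gives
  I(n) ~ e^(f(x*)) · sqrt(2π / |f''(x*)|)
        = exp(16n ln(16n/25) − 16n) · sqrt(2π · 16n / 25^2)
        = (16n/25)^(16n) e^(−16n) · sqrt(2π·16n) / 25
        = (sqrt(2π·16n) / 25) · (16n/(25e))^(16n).
This matches Γ(16n+1)/25^(16n+1) with Stirling applied to Γ.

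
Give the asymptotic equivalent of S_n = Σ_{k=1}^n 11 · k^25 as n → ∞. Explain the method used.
S_n ~ 11 · n^26 / 26

By integral comparison (Euler-Maclaurin), Σ_{k=1}^n 11 · k^25 = 11 · ∫_0^n x^25 dx + O(n^25) = 11 · n^26/26 + O(n^25). (Equivalently, Faulhaber's formula gives the same leading term.)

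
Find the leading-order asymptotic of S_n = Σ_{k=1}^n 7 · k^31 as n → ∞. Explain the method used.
S_n ~ 7 · n^32 / 32

By integral comparison (Euler-Maclaurin), Σ_{k=1}^n 7 · k^31 = 7 · ∫_0^n x^31 dx + O(n^31) = 7 · n^32/32 + O(n^31). (Equivalently, Faulhaber's formula gives the same leading term.)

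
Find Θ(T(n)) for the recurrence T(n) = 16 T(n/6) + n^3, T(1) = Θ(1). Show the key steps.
T(n) = Θ(n^3)

log_6 16 ≈ 1.547. f(n) = n^3 dominates n^(log_6 16) since 3 > 1.547, and the regularity condition a·f(n/b) = 16·(n/6)^3 = (16/216)·n^3 ≤ c·f(n) holds with c = 16/216 ≈ 0.0741 < 1. So this is Case 3: T(n) = Θ(f(n)) = Θ(n^3).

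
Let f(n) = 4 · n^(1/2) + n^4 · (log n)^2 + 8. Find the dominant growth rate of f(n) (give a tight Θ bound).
f(n) ∈ Θ(n^4 · (log n)^2)

Compare the terms by growth order. For large n, n^a · (log n)^b dominates n^a' · (log n)^b' iff a > a', or (a = a' and b > b'). Ranking the 3 terms shows the dominant one is n^4 · (log n)^2. Hence f(n) ∈ Θ(n^4 · (log n)^2).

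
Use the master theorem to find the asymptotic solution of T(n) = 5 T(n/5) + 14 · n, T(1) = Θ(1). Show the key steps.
T(n) = Θ(n log n)

log_5 5 = 1, and f(n) = 14 · n = Θ(n^(log_5 5)). This is Case 2 of the master theorem: T(n) = Θ(f(n) · log n) = Θ(n log n).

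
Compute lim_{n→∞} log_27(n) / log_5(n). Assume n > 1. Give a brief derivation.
lim = ln(5) / ln(27) = log_27(5)

Change of base: log_27(n) = ln n / ln 27 and log_5(n) = ln n / ln 5. The ratio is (ln n / ln 27) · (ln 5 / ln n) = ln 5 / ln 27, a constant independent of n. So the limit is ln 5 / ln 27 = log_27(5).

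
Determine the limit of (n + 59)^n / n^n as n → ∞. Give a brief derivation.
lim = e^59

Rewrite as (1 + 59/n)^(n). By the standard limit (1 + x/n)^n → e^x, we have (1 + 59/n)^n → e^59, and raising to the 1st power gives e^59.
More precisely, ln[(1 + 59/n)^(n)] = n · ln(1 + 59/n) = n · (59/n + O(1/n^2)) = 59 + O(1/n) → 59.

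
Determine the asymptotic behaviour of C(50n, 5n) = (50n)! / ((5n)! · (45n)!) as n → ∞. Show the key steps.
C(50n, 5n) ~ (10000000000/387420489)^(5n) · sqrt(5/(9π·5n))

Write N = 5n. Apply Stirling to each factorial:
  (10N)! ~ sqrt(2π·10N) · (10N/e)^(10N),
  N! ~ sqrt(2π N) · (N/e)^N,
  (9N)! ~ sqrt(2π·9N) · (9N/e)^(9N).
The exponential factors combine to (10N)^(10N) / (N^N · (9N)^(9N)) = 10^(10N)/9^(9N) = (10^10/9^9)^N = (10000000000/387420489)^N.
The square-root prefactors combine to sqrt(2π·10N) / (sqrt(2π N)·sqrt(2π·9N)) = sqrt(10 / (2π·9·N)) = sqrt(5/(9π·5n)).
Substituting N = 5n: C(50n, 5n) ~ (10000000000/387420489)^(5n) · sqrt(5/(9π·5n)).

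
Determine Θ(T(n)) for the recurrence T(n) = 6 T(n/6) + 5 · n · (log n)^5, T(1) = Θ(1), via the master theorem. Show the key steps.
T(n) = Θ(n · (log n)^6)

Here log_6 6 = 1 and f(n) = 5 · n · (log n)^5 = Θ(n^(log_6 6) · (log n)^5). This is the extended Case 2 of the master theorem (f matches the critical exponent up to log factors), giving T(n) = Θ(n^(log_6 6) · (log n)^(5+1)) = Θ(n · (log n)^6).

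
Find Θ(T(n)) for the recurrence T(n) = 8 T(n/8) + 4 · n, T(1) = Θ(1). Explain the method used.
T(n) = Θ(n log n)

log_8 8 = 1, and f(n) = 4 · n = Θ(n^(log_8 8)). This is Case 2 of the master theorem: T(n) = Θ(f(n) · log n) = Θ(n log n).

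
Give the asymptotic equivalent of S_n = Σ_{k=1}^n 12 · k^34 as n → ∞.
S_n ~ 12 · n^35 / 35

By integral comparison (Euler-Maclaurin), Σ_{k=1}^n 12 · k^34 = 12 · ∫_0^n x^34 dx + O(n^34) = 12 · n^35/35 + O(n^34). (Equivalently, Faulhaber's formula gives the same leading term.)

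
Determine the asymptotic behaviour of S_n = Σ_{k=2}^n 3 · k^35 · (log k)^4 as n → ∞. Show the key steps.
S_n ~ n^36 · (log n)^4 / 12

By integral comparison, S_n = ∫_1^n 3 · x^35 · (log x)^4 dx + O(n^35 · (log n)^4). For the integral, the leading term of ∫_1^n x^35 (log x)^4 dx is n^36/36 · (log n)^4 (by repeated integration by parts; each step lowers the log-exponent and produces a relatively O(1/log n) correction). Hence S_n ~ n^36 · (log n)^4 / 12.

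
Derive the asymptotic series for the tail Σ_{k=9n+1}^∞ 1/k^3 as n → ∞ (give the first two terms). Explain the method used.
Σ_{k>9n} 1/k^3 = 1/(2 · (9n)^2) − 1/(2 · (9n)^3) + O(1/(9n)^4)

Compare to the integral: ∫_{9n}^∞ x^(−3) dx = [−x^(−2)/2]_{9n}^∞ = 1/((3−1)·(9n)^2). The Euler-Maclaurin correction adds −f(9n)/2 = −1/(2·(9n)^3). Euler-Maclaurin then gives
  Σ_{k>9n} 1/k^3 = ∫_{9n}^∞ dx/x^3 − 1/(2·(9n)^3) + O(1/(9n)^4).
(Equivalently this is ζ(3) − Σ_{k≤9n} 1/k^3.)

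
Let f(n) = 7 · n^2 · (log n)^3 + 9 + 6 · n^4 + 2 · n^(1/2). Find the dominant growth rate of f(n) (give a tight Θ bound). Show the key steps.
f(n) ∈ Θ(n^4)

Compare the terms by growth order. For large n, n^a · (log n)^b dominates n^a' · (log n)^b' iff a > a', or (a = a' and b > b'). Ranking the 4 terms shows the dominant one is 6 · n^4. Hence f(n) ∈ Θ(n^4).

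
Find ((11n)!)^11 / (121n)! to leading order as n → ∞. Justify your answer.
((11n)!)^11/(121n)! ~ ((2π·11n)^(10/2) / sqrt(11)) · 11^(−11·11n)  →  0

Write N = 11n. Stirling: N! ~ sqrt(2π N)(N/e)^N and (11N)! ~ sqrt(2π·11N)·(11N/e)^(11N).
  (N!)^11/(11N)! ~ (2π N)^(11/2) (N/e)^(11N) / [sqrt(2π·11N) (11N/e)^(11N)]
     = (2π N)^(11/2) / sqrt(2π·11N) · (N/(11N))^(11N)
     = (2π N)^((11−1)/2) / sqrt(11) · 11^(−11N).
Since 11^11 > 1, the factor 11^(−11N) decays exponentially, so the ratio → 0. Substituting N = 11n gives the stated form.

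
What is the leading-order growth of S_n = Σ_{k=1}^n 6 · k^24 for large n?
S_n ~ 6 · n^25 / 25

By integral comparison (Euler-Maclaurin), Σ_{k=1}^n 6 · k^24 = 6 · ∫_0^n x^24 dx + O(n^24) = 6 · n^25/25 + O(n^24). (Equivalently, Faulhaber's formula gives the same leading term.)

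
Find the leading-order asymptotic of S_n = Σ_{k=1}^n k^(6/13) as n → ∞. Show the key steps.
S_n ~ (13/19) · n^(19/13)

Integral comparison: Σ_{k=1}^n k^(6/13) = ∫_0^n x^(6/13) dx + O(n^(6/13)). The integral is n^(1 + 6/13) / (1 + 6/13) = n^((6+13)/13) / ((6+13)/13) = (13/19) · n^(19/13).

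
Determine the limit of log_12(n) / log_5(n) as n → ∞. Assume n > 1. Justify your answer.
lim = ln(5) / ln(12) = log_12(5)

Change of base: log_12(n) = ln n / ln 12 and log_5(n) = ln n / ln 5. The ratio is (ln n / ln 12) · (ln 5 / ln n) = ln 5 / ln 12, a constant independent of n. So the limit is ln 5 / ln 12 = log_12(5).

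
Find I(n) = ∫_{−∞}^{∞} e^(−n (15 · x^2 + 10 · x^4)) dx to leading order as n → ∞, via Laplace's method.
I(n) ~ sqrt(π/(15n))

φ(x) = 15 · x^2 + 10 · x^4 has its unique global minimum at x* = 0 (since φ'(x) = 30x + 40x^3 = 0 only at x = 0 for real x with both coefficients positive, and φ → ∞ as |x| → ∞). At x* = 0, φ(0) = 0 and φ''(0) = 30. Laplace's method then gives
  I(n) ~ sqrt(2π / (n · φ''(0))) · e^(−n φ(0)) = sqrt(2π / (30n)) = sqrt(π/(15n)).
The 10 · x^4 term contributes only at subleading order (an O(1/n) relative correction).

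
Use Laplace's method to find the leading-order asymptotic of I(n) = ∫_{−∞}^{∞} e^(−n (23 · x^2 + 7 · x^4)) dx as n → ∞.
I(n) ~ sqrt(π/(23n))

φ(x) = 23 · x^2 + 7 · x^4 has its unique global minimum at x* = 0 (since φ'(x) = 46x + 28x^3 = 0 only at x = 0 for real x with both coefficients positive, and φ → ∞ as |x| → ∞). At x* = 0, φ(0) = 0 and φ''(0) = 46. Laplace's method then gives
  I(n) ~ sqrt(2π / (n · φ''(0))) · e^(−n φ(0)) = sqrt(2π / (46n)) = sqrt(π/(23n)).
The 7 · x^4 term contributes only at subleading order (an O(1/n) relative correction).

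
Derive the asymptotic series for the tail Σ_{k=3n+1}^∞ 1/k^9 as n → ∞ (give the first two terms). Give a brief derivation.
Σ_{k>3n} 1/k^9 = 1/(8 · (3n)^8) − 1/(2 · (3n)^9) + O(1/(3n)^10)

Compare to the integral: ∫_{3n}^∞ x^(−9) dx = [−x^(−8)/8]_{3n}^∞ = 1/((9−1)·(3n)^8). The Euler-Maclaurin correction adds −f(3n)/2 = −1/(2·(3n)^9). Euler-Maclaurin then gives
  Σ_{k>3n} 1/k^9 = ∫_{3n}^∞ dx/x^9 − 1/(2·(3n)^9) + O(1/(3n)^10).
(Equivalently this is ζ(9) − Σ_{k≤3n} 1/k^9.)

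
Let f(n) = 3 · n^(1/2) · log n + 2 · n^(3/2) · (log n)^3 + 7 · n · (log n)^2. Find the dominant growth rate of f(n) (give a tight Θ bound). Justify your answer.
f(n) ∈ Θ(n^(3/2) · (log n)^3)

Compare the terms by growth order. For large n, n^a · (log n)^b dominates n^a' · (log n)^b' iff a > a', or (a = a' and b > b'). Ranking the 3 terms shows the dominant one is 2 · n^(3/2) · (log n)^3. Hence f(n) ∈ Θ(n^(3/2) · (log n)^3).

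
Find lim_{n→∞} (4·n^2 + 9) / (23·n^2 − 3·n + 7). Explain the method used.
lim = 4/23

For large n the leading n^2 terms dominate both numerator and denominator. Dividing top and bottom by n^2, every other term tends to 0, leaving 4/23.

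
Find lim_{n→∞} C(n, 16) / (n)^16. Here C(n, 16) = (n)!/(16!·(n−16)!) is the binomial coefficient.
lim = 1/16! = 1/20922789888000

With N = n → ∞: C(N, 16) / N^16 = [N(N−1)…(N−15)] / (16! · N^16) = (1/16!) · 1 · (1 − 1/n) · … · (1 − 15/n). Each factor → 1 as N → ∞, so the limit is 1/16! = 1/20922789888000.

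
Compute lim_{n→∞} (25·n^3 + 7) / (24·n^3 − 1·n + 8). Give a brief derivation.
lim = 25/24

For large n the leading n^3 terms dominate both numerator and denominator. Dividing top and bottom by n^3, every other term tends to 0, leaving 25/24.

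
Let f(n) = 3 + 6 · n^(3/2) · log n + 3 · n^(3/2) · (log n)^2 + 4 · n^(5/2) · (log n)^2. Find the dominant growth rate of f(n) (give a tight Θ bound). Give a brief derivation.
f(n) ∈ Θ(n^(5/2) · (log n)^2)

Compare the terms by growth order. For large n, n^a · (log n)^b dominates n^a' · (log n)^b' iff a > a', or (a = a' and b > b'). Ranking the 4 terms shows the dominant one is 4 · n^(5/2) · (log n)^2. Hence f(n) ∈ Θ(n^(5/2) · (log n)^2).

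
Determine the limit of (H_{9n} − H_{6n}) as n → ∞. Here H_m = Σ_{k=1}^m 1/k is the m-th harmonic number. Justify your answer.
lim = ln(9/6) = ln(3/2)

Euler-Maclaurin gives H_m = ln m + γ + 1/(2m) + O(1/m^2). The γ and O(1/m) terms cancel in the difference:
  H_{9n} − H_{6n} = ln(9n) − ln(6n) + O(1/n) = ln(9/6) + O(1/n).
Hence the limit is ln(9/6) = ln(3/2).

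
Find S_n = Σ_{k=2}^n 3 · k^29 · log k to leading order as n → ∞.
S_n ~ n^30 log n / 10 − n^30 / 300

By integral comparison, S_n = ∫_1^n 3 · x^29 · log x dx + O(n^29 · log n). For the integral, ∫ x^29 log x dx = n^30 log n / 30 − n^30/900 (integration by parts). Hence S_n ~ n^30 log n / 10 − n^30 / 300.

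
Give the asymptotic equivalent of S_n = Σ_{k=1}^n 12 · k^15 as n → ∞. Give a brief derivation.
S_n ~ 3 · n^16 / 4

By integral comparison (Euler-Maclaurin), Σ_{k=1}^n 12 · k^15 = 12 · ∫_0^n x^15 dx + O(n^15) = 12 · n^16/16 = 3 · n^16 / 4 + O(n^15). (Equivalently, Faulhaber's formula gives the same leading term.)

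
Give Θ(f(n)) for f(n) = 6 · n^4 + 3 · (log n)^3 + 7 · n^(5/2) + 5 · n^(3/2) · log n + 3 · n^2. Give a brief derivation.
f(n) ∈ Θ(n^4)

Compare the terms by growth order. For large n, n^a · (log n)^b dominates n^a' · (log n)^b' iff a > a', or (a = a' and b > b'). Ranking the 5 terms shows the dominant one is 6 · n^4. Hence f(n) ∈ Θ(n^4).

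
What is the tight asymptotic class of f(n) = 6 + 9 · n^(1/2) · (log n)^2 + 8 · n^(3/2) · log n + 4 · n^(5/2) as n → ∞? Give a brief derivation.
f(n) ∈ Θ(n^(5/2))

Compare the terms by growth order. For large n, n^a · (log n)^b dominates n^a' · (log n)^b' iff a > a', or (a = a' and b > b'). Ranking the 4 terms shows the dominant one is 4 · n^(5/2). Hence f(n) ∈ Θ(n^(5/2)).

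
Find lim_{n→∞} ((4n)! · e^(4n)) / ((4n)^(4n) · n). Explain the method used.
lim = 0

Stirling: (4n)! ~ sqrt(2π·4n) · (4n/e)^(4n). Hence
  (4n)! · e^(4n) / (4n)^(4n) ~ sqrt(2π·4n).
Dividing by n: sqrt(2π·4n) / n = sqrt(2π·4) · n^((1−2)/2), so the expression behaves like sqrt(2π·4) · n^((1−2)/2) → 0.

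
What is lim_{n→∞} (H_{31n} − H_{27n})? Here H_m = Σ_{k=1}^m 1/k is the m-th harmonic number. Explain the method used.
lim = ln(31/27)

Euler-Maclaurin gives H_m = ln m + γ + 1/(2m) + O(1/m^2). The γ and O(1/m) terms cancel in the difference:
  H_{31n} − H_{27n} = ln(31n) − ln(27n) + O(1/n) = ln(31/27) + O(1/n).
Hence the limit is ln(31/27).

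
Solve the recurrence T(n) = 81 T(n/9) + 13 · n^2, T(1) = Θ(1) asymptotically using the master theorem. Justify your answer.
T(n) = Θ(n^2 log n)

log_9 81 = 2, and f(n) = 13 · n^2 = Θ(n^(log_9 81)). This is Case 2 of the master theorem: T(n) = Θ(f(n) · log n) = Θ(n^2 log n).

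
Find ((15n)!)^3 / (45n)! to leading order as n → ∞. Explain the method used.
((15n)!)^3/(45n)! ~ ((2π·15n)^(2/2) / sqrt(3)) · 3^(−3·15n)  →  0

Write N = 15n. Stirling: N! ~ sqrt(2π N)(N/e)^N and (3N)! ~ sqrt(2π·3N)·(3N/e)^(3N).
  (N!)^3/(3N)! ~ (2π N)^(3/2) (N/e)^(3N) / [sqrt(2π·3N) (3N/e)^(3N)]
     = (2π N)^(3/2) / sqrt(2π·3N) · (N/(3N))^(3N)
     = (2π N)^((3−1)/2) / sqrt(3) · 3^(−3N).
Since 3^3 > 1, the factor 3^(−3N) decays exponentially, so the ratio → 0. Substituting N = 15n gives the stated form.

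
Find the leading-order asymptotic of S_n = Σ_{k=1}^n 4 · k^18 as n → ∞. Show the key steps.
S_n ~ 4 · n^19 / 19

By integral comparison (Euler-Maclaurin), Σ_{k=1}^n 4 · k^18 = 4 · ∫_0^n x^18 dx + O(n^18) = 4 · n^19/19 + O(n^18). (Equivalently, Faulhaber's formula gives the same leading term.)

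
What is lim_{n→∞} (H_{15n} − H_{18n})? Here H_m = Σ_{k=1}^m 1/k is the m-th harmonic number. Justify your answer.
lim = ln(15/18) = ln(5/6)

Euler-Maclaurin gives H_m = ln m + γ + 1/(2m) + O(1/m^2). The γ and O(1/m) terms cancel in the difference:
  H_{15n} − H_{18n} = ln(15n) − ln(18n) + O(1/n) = ln(15/18) + O(1/n).
Hence the limit is ln(15/18) = ln(5/6).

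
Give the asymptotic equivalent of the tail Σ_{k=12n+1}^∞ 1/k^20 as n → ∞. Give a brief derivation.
Σ_{k>12n} 1/k^20 ~ 1/(19 · (12n)^19)

Compare to the integral: ∫_{12n}^∞ x^(−20) dx = [−x^(−19)/19]_{12n}^∞ = 1/((20−1)·(12n)^19). Euler-Maclaurin then gives
  Σ_{k>12n} 1/k^20 = ∫_{12n}^∞ dx/x^20 − 1/(2·(12n)^20) + O(1/(12n)^21).
(Equivalently this is ζ(20) − Σ_{k≤12n} 1/k^20.)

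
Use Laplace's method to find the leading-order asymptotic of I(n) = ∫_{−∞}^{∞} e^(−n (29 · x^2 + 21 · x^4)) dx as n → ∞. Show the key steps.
I(n) ~ sqrt(π/(29n))

φ(x) = 29 · x^2 + 21 · x^4 has its unique global minimum at x* = 0 (since φ'(x) = 58x + 84x^3 = 0 only at x = 0 for real x with both coefficients positive, and φ → ∞ as |x| → ∞). At x* = 0, φ(0) = 0 and φ''(0) = 58. Laplace's method then gives
  I(n) ~ sqrt(2π / (n · φ''(0))) · e^(−n φ(0)) = sqrt(2π / (58n)) = sqrt(π/(29n)).
The 21 · x^4 term contributes only at subleading order (an O(1/n) relative correction).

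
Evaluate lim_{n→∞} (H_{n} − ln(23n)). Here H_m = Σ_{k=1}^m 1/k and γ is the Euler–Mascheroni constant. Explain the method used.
lim = −ln 23 + γ

By Euler-Maclaurin, H_m = ln m + γ + O(1/m). So
  H_{n} − ln(23n) = ln(n) + γ − ln(23n) + O(1/n)
                       = ln(1/23) + γ + O(1/n).
Hence the limit is ln(1/23) + γ.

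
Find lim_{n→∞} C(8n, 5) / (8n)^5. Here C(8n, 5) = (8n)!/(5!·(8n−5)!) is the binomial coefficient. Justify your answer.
lim = 1/5! = 1/120

With N = 8n → ∞: C(N, 5) / N^5 = [N(N−1)…(N−4)] / (5! · N^5) = (1/5!) · 1 · (1 − 1/(8n)) · (1 − 2/(8n)) · (1 − 3/(8n)) · (1 − 4/(8n)). Each factor → 1 as N → ∞, so the limit is 1/5! = 1/120.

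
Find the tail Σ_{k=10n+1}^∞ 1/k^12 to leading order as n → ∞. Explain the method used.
Σ_{k>10n} 1/k^12 ~ 1/(11 · (10n)^11)

Compare to the integral: ∫_{10n}^∞ x^(−12) dx = [−x^(−11)/11]_{10n}^∞ = 1/((12−1)·(10n)^11). Euler-Maclaurin then gives
  Σ_{k>10n} 1/k^12 = ∫_{10n}^∞ dx/x^12 − 1/(2·(10n)^12) + O(1/(10n)^13).
(Equivalently this is ζ(12) − Σ_{k≤10n} 1/k^12.)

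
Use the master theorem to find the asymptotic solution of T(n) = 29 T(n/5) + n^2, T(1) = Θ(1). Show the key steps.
T(n) = Θ(n^(log_5 29))

Master theorem: compare f(n) = n^2 to n^(log_5 29) where log_5 29 ≈ 2.092. Since 2 < log_5 29, we have f(n) = O(n^(log_5 29 − ε)) for some ε > 0 — Case 1. Hence T(n) = Θ(n^(log_5 29)).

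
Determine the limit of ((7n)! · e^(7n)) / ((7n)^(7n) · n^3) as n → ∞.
lim = 0

Stirling: (7n)! ~ sqrt(2π·7n) · (7n/e)^(7n). Hence
  (7n)! · e^(7n) / (7n)^(7n) ~ sqrt(2π·7n).
Dividing by n^3: sqrt(2π·7n) / n^3 = sqrt(2π·7) · n^((1−6)/2), so the expression behaves like sqrt(2π·7) · n^((1−6)/2) → 0.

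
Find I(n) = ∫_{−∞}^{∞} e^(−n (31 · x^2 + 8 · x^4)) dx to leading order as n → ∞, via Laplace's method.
I(n) ~ sqrt(π/(31n))

φ(x) = 31 · x^2 + 8 · x^4 has its unique global minimum at x* = 0 (since φ'(x) = 62x + 32x^3 = 0 only at x = 0 for real x with both coefficients positive, and φ → ∞ as |x| → ∞). At x* = 0, φ(0) = 0 and φ''(0) = 62. Laplace's method then gives
  I(n) ~ sqrt(2π / (n · φ''(0))) · e^(−n φ(0)) = sqrt(2π / (62n)) = sqrt(π/(31n)).
The 8 · x^4 term contributes only at subleading order (an O(1/n) relative correction).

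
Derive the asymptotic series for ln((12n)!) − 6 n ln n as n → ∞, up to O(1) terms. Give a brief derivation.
ln((12n)!) − 6 n ln n = 6 n ln n + 12(ln 12 − 1) n + (1/2) ln(2π·12n) + O(1/n)

Stirling: ln((12n)!) = 12n ln(12n) − 12n + (1/2) ln(2π·12n) + O(1/n).
Expand 12n ln(12n) = 12n (ln n + ln 12) = 12n ln n + 12n ln 12.
Subtract 6n ln n: leading term is (12 − 6) n ln n = 6 n ln n. The next term is 12n ln 12 − 12n = 12(ln 12 − 1) n. Then the (1/2) ln(2π·12n) correction.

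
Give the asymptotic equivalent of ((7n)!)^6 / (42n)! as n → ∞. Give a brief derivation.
((7n)!)^6/(42n)! ~ ((2π·7n)^(5/2) / sqrt(6)) · 6^(−6·7n)  →  0

Write N = 7n. Stirling: N! ~ sqrt(2π N)(N/e)^N and (6N)! ~ sqrt(2π·6N)·(6N/e)^(6N).
  (N!)^6/(6N)! ~ (2π N)^(6/2) (N/e)^(6N) / [sqrt(2π·6N) (6N/e)^(6N)]
     = (2π N)^(6/2) / sqrt(2π·6N) · (N/(6N))^(6N)
     = (2π N)^((6−1)/2) / sqrt(6) · 6^(−6N).
Since 6^6 > 1, the factor 6^(−6N) decays exponentially, so the ratio → 0. Substituting N = 7n gives the stated form.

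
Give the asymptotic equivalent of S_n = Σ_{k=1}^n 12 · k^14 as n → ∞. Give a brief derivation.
S_n ~ 4 · n^15 / 5

By integral comparison (Euler-Maclaurin), Σ_{k=1}^n 12 · k^14 = 12 · ∫_0^n x^14 dx + O(n^14) = 12 · n^15/15 = 4 · n^15 / 5 + O(n^14). (Equivalently, Faulhaber's formula gives the same leading term.)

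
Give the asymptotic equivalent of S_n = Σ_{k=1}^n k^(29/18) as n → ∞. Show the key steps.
S_n ~ (18/47) · n^(47/18)

Integral comparison: Σ_{k=1}^n k^(29/18) = ∫_0^n x^(29/18) dx + O(n^(29/18)). The integral is n^(1 + 29/18) / (1 + 29/18) = n^((29+18)/18) / ((29+18)/18) = (18/47) · n^(47/18).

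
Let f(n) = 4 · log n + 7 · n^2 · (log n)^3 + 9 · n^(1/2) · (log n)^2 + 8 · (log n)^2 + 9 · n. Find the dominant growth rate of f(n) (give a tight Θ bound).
f(n) ∈ Θ(n^2 · (log n)^3)

Compare the terms by growth order. For large n, n^a · (log n)^b dominates n^a' · (log n)^b' iff a > a', or (a = a' and b > b'). Ranking the 5 terms shows the dominant one is 7 · n^2 · (log n)^3. Hence f(n) ∈ Θ(n^2 · (log n)^3).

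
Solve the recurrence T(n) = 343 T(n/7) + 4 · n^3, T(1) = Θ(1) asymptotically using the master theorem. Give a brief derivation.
T(n) = Θ(n^3 log n)

log_7 343 = 3, and f(n) = 4 · n^3 = Θ(n^(log_7 343)). This is Case 2 of the master theorem: T(n) = Θ(f(n) · log n) = Θ(n^3 log n).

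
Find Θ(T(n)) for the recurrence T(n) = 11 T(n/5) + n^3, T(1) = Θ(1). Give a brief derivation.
T(n) = Θ(n^3)

log_5 11 ≈ 1.490. f(n) = n^3 dominates n^(log_5 11) since 3 > 1.490, and the regularity condition a·f(n/b) = 11·(n/5)^3 = (11/125)·n^3 ≤ c·f(n) holds with c = 11/125 ≈ 0.088 < 1. So this is Case 3: T(n) = Θ(f(n)) = Θ(n^3).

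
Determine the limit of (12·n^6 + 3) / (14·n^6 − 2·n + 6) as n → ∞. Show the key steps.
lim = 12/14 = 6/7

For large n the leading n^6 terms dominate both numerator and denominator. Dividing top and bottom by n^6, every other term tends to 0, leaving 12/14 = 6/7.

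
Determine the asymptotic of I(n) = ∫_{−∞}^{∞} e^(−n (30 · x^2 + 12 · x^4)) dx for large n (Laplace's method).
I(n) ~ sqrt(π/(30n))

φ(x) = 30 · x^2 + 12 · x^4 has its unique global minimum at x* = 0 (since φ'(x) = 60x + 48x^3 = 0 only at x = 0 for real x with both coefficients positive, and φ → ∞ as |x| → ∞). At x* = 0, φ(0) = 0 and φ''(0) = 60. Laplace's method then gives
  I(n) ~ sqrt(2π / (n · φ''(0))) · e^(−n φ(0)) = sqrt(2π / (60n)) = sqrt(π/(30n)).
The 12 · x^4 term contributes only at subleading order (an O(1/n) relative correction).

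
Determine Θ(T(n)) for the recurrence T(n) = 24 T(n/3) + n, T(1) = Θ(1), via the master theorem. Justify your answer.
T(n) = Θ(n^(log_3 24))

Master theorem: compare f(n) = n to n^(log_3 24) where log_3 24 ≈ 2.893. Since 1 < log_3 24, we have f(n) = O(n^(log_3 24 − ε)) for some ε > 0 — Case 1. Hence T(n) = Θ(n^(log_3 24)).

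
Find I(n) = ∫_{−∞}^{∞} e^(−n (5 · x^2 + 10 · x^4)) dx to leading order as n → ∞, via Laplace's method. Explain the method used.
I(n) ~ sqrt(π/(5n))

φ(x) = 5 · x^2 + 10 · x^4 has its unique global minimum at x* = 0 (since φ'(x) = 10x + 40x^3 = 0 only at x = 0 for real x with both coefficients positive, and φ → ∞ as |x| → ∞). At x* = 0, φ(0) = 0 and φ''(0) = 10. Laplace's method then gives
  I(n) ~ sqrt(2π / (n · φ''(0))) · e^(−n φ(0)) = sqrt(2π / (10n)) = sqrt(π/(5n)).
The 10 · x^4 term contributes only at subleading order (an O(1/n) relative correction).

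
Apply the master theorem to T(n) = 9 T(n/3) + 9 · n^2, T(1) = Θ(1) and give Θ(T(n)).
T(n) = Θ(n^2 log n)

log_3 9 = 2, and f(n) = 9 · n^2 = Θ(n^(log_3 9)). This is Case 2 of the master theorem: T(n) = Θ(f(n) · log n) = Θ(n^2 log n).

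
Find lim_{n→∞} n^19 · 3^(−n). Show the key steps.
lim = 0

Exponentials with base > 1 dominate every fixed polynomial: for any fixed c, n^c / 3^n → 0 as n → ∞ (e.g. by the ratio test, or by writing 3^n = e^(n ln 3) and noting e^(n ln 3) / n^c → ∞). Hence n^19 · 3^(−n) = n^19 / 3^n → 0.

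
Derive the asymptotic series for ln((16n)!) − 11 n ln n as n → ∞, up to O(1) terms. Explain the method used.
ln((16n)!) − 11 n ln n = 5 n ln n + 16(ln 16 − 1) n + (1/2) ln(2π·16n) + O(1/n)

Stirling: ln((16n)!) = 16n ln(16n) − 16n + (1/2) ln(2π·16n) + O(1/n).
Expand 16n ln(16n) = 16n (ln n + ln 16) = 16n ln n + 16n ln 16.
Subtract 11n ln n: leading term is (16 − 11) n ln n = 5 n ln n. The next term is 16n ln 16 − 16n = 16(ln 16 − 1) n. Then the (1/2) ln(2π·16n) correction.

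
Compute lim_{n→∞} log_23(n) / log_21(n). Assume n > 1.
lim = ln(21) / ln(23) = log_23(21)

Change of base: log_23(n) = ln n / ln 23 and log_21(n) = ln n / ln 21. The ratio is (ln n / ln 23) · (ln 21 / ln n) = ln 21 / ln 23, a constant independent of n. So the limit is ln 21 / ln 23 = log_23(21).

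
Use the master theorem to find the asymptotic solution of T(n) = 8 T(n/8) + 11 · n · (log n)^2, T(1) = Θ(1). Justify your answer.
T(n) = Θ(n · (log n)^3)

Here log_8 8 = 1 and f(n) = 11 · n · (log n)^2 = Θ(n^(log_8 8) · (log n)^2). This is the extended Case 2 of the master theorem (f matches the critical exponent up to log factors), giving T(n) = Θ(n^(log_8 8) · (log n)^(2+1)) = Θ(n · (log n)^3).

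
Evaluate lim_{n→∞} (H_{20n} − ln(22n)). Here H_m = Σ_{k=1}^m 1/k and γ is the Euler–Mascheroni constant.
lim = ln(10/11) + γ

By Euler-Maclaurin, H_m = ln m + γ + O(1/m). So
  H_{20n} − ln(22n) = ln(20n) + γ − ln(22n) + O(1/n)
                       = ln(20/22) + γ + O(1/n).
Hence the limit is ln(20/22) + γ (= ln(10/11)).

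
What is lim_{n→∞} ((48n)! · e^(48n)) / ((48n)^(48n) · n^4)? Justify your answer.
lim = 0

Stirling: (48n)! ~ sqrt(2π·48n) · (48n/e)^(48n). Hence
  (48n)! · e^(48n) / (48n)^(48n) ~ sqrt(2π·48n).
Dividing by n^4: sqrt(2π·48n) / n^4 = sqrt(2π·48) · n^((1−8)/2), so the expression behaves like sqrt(2π·48) · n^((1−8)/2) → 0.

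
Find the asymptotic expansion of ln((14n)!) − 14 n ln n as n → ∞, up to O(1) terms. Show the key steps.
ln((14n)!) − 14 n ln n = 14(ln 14 − 1) n + (1/2) ln(2π·14n) + O(1/n)

Stirling: ln((14n)!) = 14n ln(14n) − 14n + (1/2) ln(2π·14n) + O(1/n).
Since 14n ln(14n) = 14n ln n + 14n ln 14, subtracting 14n ln n cancels the n ln n term exactly. What remains is 14(ln 14 − 1) n + (1/2) ln(2π·14n) + O(1/n).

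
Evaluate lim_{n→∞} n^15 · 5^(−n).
lim = 0

Exponentials with base > 1 dominate every fixed polynomial: for any fixed c, n^c / 5^n → 0 as n → ∞ (e.g. by the ratio test, or by writing 5^n = e^(n ln 5) and noting e^(n ln 5) / n^c → ∞). Hence n^15 · 5^(−n) = n^15 / 5^n → 0.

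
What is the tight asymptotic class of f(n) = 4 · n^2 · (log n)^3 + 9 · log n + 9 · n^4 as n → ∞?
f(n) ∈ Θ(n^4)

Compare the terms by growth order. For large n, n^a · (log n)^b dominates n^a' · (log n)^b' iff a > a', or (a = a' and b > b'). Ranking the 3 terms shows the dominant one is 9 · n^4. Hence f(n) ∈ Θ(n^4).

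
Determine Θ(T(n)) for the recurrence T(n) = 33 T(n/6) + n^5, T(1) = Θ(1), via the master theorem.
T(n) = Θ(n^5)

log_6 33 ≈ 1.951. f(n) = n^5 dominates n^(log_6 33) since 5 > 1.951, and the regularity condition a·f(n/b) = 33·(n/6)^5 = (33/7776)·n^5 ≤ c·f(n) holds with c = 33/7776 ≈ 0.00424 < 1. So this is Case 3: T(n) = Θ(f(n)) = Θ(n^5).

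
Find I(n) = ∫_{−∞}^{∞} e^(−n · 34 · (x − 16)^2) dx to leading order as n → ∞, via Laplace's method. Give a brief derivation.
I(n) = sqrt(π/(34n))

Here φ(x) = 34 · (x − 16)^2 has its unique minimum at x* = 16 with φ(x*) = 0 and φ''(x*) = 68. Laplace's method gives
  I(n) ~ e^(−n φ(x*)) · sqrt(2π / (n · φ''(x*))) = sqrt(2π / (68n)) = sqrt(π/(34n)).
This is exact: substituting u = (x − 16)·sqrt(34n) gives I(n) = (1/sqrt(34n)) ∫_{−∞}^{∞} e^(−u^2) du = sqrt(π/(34n)).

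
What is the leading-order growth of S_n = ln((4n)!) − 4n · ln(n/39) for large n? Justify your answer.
S_n ~ 4n · (ln 156 − 1) + O(ln n)

Stirling: ln((4n)!) = 4n ln(4n) − 4n + O(ln n).
  S_n = 4n ln(4n) − 4n − 4n ln(n/39) + O(ln n)
      = 4n ln(4n) − 4n ln n + 4n ln 39 − 4n + O(ln n)
      = 4n ln 4 + 4n ln 39 − 4n + O(ln n)
      = 4n (ln 156 − 1) + O(ln n).
Numerically ln(156) − 1 ≈ 4.0499.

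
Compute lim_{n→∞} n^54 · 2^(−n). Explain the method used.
lim = 0

Exponentials with base > 1 dominate every fixed polynomial: for any fixed c, n^c / 2^n → 0 as n → ∞ (e.g. by the ratio test, or by writing 2^n = e^(n ln 2) and noting e^(n ln 2) / n^c → ∞). Hence n^54 · 2^(−n) = n^54 / 2^n → 0.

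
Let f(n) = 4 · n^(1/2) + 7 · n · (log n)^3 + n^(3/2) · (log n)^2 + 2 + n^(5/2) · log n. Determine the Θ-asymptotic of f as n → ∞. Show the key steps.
f(n) ∈ Θ(n^(5/2) · log n)

Compare the terms by growth order. For large n, n^a · (log n)^b dominates n^a' · (log n)^b' iff a > a', or (a = a' and b > b'). Ranking the 5 terms shows the dominant one is n^(5/2) · log n. Hence f(n) ∈ Θ(n^(5/2) · log n).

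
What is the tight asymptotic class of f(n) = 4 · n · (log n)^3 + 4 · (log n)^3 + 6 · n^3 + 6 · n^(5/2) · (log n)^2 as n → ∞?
f(n) ∈ Θ(n^3)

Compare the terms by growth order. For large n, n^a · (log n)^b dominates n^a' · (log n)^b' iff a > a', or (a = a' and b > b'). Ranking the 4 terms shows the dominant one is 6 · n^3. Hence f(n) ∈ Θ(n^3).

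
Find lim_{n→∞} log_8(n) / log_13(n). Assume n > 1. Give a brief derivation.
lim = ln(13) / ln(8) = log_8(13)

Change of base: log_8(n) = ln n / ln 8 and log_13(n) = ln n / ln 13. The ratio is (ln n / ln 8) · (ln 13 / ln n) = ln 13 / ln 8, a constant independent of n. So the limit is ln 13 / ln 8 = log_8(13).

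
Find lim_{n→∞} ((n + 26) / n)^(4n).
lim = e^104

Rewrite as (1 + 26/n)^(4n). By the standard limit (1 + x/n)^n → e^x, we have (1 + 26/n)^n → e^26, and raising to the 4th power gives e^104.
More precisely, ln[(1 + 26/n)^(4n)] = 4n · ln(1 + 26/n) = 4n · (26/n + O(1/n^2)) = 104 + O(1/n) → 104.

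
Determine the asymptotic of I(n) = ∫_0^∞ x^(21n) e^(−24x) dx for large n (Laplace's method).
I(n) ~ (sqrt(2π·21n) / 24) · (21n/(24e))^(21n)

Write the integrand as exp(21n ln x − 24x) and set f(x) = 21n ln x − 24x. Then f'(x) = 21n/x − 24 = 0 at x* = 21n/24, and f''(x*) = −21n/x*^2 = −24^2/(21n). Laplace's method (interior maximum) gives
  I(n) ~ e^(f(x*)) · sqrt(2π / |f''(x*)|)
        = exp(21n ln(21n/24) − 21n) · sqrt(2π · 21n / 24^2)
        = (21n/24)^(21n) e^(−21n) · sqrt(2π·21n) / 24
        = (sqrt(2π·21n) / 24) · (21n/(24e))^(21n).
This matches Γ(21n+1)/24^(21n+1) with Stirling applied to Γ.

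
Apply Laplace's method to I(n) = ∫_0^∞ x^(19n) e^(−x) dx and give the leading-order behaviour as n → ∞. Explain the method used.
I(n) ~ sqrt(2π·19n) · (19n/e)^(19n)

Write the integrand as exp(19n ln x − x) and set f(x) = 19n ln x − x. Then f'(x) = 19n/x − 1 = 0 at x* = 19n, and f''(x*) = −19n/x*^2 = −1/(19n). Laplace's method (interior maximum) gives
  I(n) ~ e^(f(x*)) · sqrt(2π / |f''(x*)|)
        = exp(19n ln(19n) − 19n) · sqrt(2π · 19n)
        = (19n)^(19n) e^(−19n) · sqrt(2π·19n)
        = sqrt(2π·19n) · (19n/e)^(19n).
This matches Γ(19n+1) with Stirling applied to Γ.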